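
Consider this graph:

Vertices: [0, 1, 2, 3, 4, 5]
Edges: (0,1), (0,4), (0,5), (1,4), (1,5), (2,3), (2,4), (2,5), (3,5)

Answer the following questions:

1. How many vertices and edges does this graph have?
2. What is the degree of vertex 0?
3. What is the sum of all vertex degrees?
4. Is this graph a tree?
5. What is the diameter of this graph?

Count: 6 vertices, 9 edges.
Vertex 0 has neighbors [1, 4, 5], degree = 3.
Handshaking lemma: 2 * 9 = 18.
A tree on 6 vertices has 5 edges. This graph has 9 edges (4 extra). Not a tree.
Diameter (longest shortest path) = 2.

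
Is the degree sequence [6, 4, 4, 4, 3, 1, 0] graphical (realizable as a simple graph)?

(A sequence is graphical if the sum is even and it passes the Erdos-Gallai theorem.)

Sum of degrees = 22. Sum is even but fails Erdos-Gallai. The sequence is NOT graphical.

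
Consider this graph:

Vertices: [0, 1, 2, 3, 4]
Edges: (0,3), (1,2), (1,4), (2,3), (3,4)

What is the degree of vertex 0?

Vertex 0 has neighbors [3], so deg(0) = 1.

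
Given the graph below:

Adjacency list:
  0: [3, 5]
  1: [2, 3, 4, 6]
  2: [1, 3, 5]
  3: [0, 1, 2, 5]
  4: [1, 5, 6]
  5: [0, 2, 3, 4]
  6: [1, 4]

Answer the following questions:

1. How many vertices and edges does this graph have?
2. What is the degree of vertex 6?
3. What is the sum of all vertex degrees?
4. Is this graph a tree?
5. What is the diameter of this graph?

Count: 7 vertices, 11 edges.
Vertex 6 has neighbors [1, 4], degree = 2.
Handshaking lemma: 2 * 11 = 22.
A tree on 7 vertices has 6 edges. This graph has 11 edges (5 extra). Not a tree.
Diameter (longest shortest path) = 3.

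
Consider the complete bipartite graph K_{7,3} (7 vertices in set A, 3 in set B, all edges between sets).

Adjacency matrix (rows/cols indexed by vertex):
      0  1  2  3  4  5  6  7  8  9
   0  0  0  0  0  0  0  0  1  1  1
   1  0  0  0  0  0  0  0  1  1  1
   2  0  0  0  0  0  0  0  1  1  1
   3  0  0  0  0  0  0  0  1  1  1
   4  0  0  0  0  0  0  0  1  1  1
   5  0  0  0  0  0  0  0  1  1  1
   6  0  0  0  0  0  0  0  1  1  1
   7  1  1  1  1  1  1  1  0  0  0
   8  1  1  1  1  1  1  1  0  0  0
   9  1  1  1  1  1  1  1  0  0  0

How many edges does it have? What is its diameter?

K_{7,3} has 7 * 3 = 21 edges.
Any vertex reaches any opposite-side vertex in 1 step; same-side vertices reach in 2 steps via any opposite-side vertex.
Diameter = 2.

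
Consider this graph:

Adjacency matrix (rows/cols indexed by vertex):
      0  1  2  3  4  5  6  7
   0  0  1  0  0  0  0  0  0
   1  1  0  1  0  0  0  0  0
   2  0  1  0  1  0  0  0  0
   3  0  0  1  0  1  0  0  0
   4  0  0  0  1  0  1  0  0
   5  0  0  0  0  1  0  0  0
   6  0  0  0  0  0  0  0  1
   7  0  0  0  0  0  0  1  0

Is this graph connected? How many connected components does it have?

Checking connectivity: the graph has 2 connected component(s).
Components: [[0, 1, 2, 3, 4, 5], [6, 7]]. The graph is NOT connected.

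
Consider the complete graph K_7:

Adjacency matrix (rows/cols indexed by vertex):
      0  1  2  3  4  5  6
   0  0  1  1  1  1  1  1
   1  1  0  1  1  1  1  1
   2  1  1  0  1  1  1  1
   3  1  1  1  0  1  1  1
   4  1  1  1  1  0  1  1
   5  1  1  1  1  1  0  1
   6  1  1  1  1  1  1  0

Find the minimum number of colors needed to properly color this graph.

In K_7, every vertex is adjacent to every other vertex.
Each vertex needs a unique color.
Chromatic number = 7.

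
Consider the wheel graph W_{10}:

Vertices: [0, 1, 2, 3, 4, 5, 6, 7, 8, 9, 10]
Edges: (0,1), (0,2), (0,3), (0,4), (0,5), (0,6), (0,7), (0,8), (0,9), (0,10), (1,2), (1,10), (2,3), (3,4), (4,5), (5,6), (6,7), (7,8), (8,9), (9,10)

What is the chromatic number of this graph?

W_{10} = C_{10} plus a hub adjacent to every cycle vertex.
The outer cycle needs 2 colors (even cycle); the hub is adjacent to all of them so needs a fresh color.
Chromatic number = 2 + 1 = 3.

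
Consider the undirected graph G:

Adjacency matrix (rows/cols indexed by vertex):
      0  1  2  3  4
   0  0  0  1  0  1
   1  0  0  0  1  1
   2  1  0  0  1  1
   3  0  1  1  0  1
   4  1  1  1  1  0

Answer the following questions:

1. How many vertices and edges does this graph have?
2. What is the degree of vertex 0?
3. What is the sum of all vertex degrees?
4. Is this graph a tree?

Count: 5 vertices, 7 edges.
Vertex 0 has neighbors [2, 4], degree = 2.
Handshaking lemma: 2 * 7 = 14.
A tree on 5 vertices has 4 edges. This graph has 7 edges (3 extra). Not a tree.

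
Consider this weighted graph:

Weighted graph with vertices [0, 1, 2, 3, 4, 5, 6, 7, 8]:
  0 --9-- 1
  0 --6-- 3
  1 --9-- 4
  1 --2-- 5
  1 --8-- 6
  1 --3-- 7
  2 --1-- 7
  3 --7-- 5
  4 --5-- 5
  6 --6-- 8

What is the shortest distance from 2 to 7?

Using Dijkstra's algorithm from vertex 2:
Shortest path: 2 -> 7
Total weight: 1 = 1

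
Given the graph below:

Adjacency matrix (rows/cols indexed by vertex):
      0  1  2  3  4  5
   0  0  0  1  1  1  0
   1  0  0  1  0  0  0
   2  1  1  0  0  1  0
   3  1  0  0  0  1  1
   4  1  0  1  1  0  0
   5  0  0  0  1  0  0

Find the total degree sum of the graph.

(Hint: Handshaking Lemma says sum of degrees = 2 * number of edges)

Count edges: 7 edges.
By Handshaking Lemma: sum of degrees = 2 * 7 = 14.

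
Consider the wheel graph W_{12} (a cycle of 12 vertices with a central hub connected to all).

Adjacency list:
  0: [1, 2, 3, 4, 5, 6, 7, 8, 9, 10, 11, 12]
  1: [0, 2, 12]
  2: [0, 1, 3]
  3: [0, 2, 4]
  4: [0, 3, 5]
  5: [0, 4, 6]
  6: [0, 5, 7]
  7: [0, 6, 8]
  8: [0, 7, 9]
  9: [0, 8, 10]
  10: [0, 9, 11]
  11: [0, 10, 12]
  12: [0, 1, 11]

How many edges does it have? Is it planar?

Wheel graph W_{12}: 12 cycle edges + 12 spoke edges = 24 edges.
Total vertices: 13.
The graph is planar.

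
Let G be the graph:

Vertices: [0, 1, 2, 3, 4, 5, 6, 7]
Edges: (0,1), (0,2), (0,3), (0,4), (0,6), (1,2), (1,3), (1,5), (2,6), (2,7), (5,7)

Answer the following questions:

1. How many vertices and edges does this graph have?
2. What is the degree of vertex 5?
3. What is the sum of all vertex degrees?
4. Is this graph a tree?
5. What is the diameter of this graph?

Count: 8 vertices, 11 edges.
Vertex 5 has neighbors [1, 7], degree = 2.
Handshaking lemma: 2 * 11 = 22.
A tree on 8 vertices has 7 edges. This graph has 11 edges (4 extra). Not a tree.
Diameter (longest shortest path) = 3.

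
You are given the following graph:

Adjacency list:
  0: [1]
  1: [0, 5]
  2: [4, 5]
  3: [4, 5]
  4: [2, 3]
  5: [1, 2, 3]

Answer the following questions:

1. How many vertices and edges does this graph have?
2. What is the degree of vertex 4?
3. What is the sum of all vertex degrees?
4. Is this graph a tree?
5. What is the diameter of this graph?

Count: 6 vertices, 6 edges.
Vertex 4 has neighbors [2, 3], degree = 2.
Handshaking lemma: 2 * 6 = 12.
A tree on 6 vertices has 5 edges. This graph has 6 edges (1 extra). Not a tree.
Diameter (longest shortest path) = 4.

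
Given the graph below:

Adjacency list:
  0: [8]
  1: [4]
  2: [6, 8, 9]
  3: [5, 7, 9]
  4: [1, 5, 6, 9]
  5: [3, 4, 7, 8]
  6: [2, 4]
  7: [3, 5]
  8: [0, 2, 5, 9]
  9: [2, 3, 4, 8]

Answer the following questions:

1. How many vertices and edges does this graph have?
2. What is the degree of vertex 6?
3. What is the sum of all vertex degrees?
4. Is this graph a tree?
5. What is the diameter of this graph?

Count: 10 vertices, 14 edges.
Vertex 6 has neighbors [2, 4], degree = 2.
Handshaking lemma: 2 * 14 = 28.
A tree on 10 vertices has 9 edges. This graph has 14 edges (5 extra). Not a tree.
Diameter (longest shortest path) = 4.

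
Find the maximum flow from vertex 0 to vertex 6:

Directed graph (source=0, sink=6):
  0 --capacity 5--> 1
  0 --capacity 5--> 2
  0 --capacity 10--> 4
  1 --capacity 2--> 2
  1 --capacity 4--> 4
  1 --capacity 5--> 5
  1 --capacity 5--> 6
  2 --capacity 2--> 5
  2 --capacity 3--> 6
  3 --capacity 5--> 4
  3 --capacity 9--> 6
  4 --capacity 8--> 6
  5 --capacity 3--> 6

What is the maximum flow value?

Computing max flow:
  Flow on (0->1): 5/5
  Flow on (0->2): 5/5
  Flow on (0->4): 8/10
  Flow on (1->6): 5/5
  Flow on (2->5): 2/2
  Flow on (2->6): 3/3
  Flow on (4->6): 8/8
  Flow on (5->6): 2/3
Maximum flow = 18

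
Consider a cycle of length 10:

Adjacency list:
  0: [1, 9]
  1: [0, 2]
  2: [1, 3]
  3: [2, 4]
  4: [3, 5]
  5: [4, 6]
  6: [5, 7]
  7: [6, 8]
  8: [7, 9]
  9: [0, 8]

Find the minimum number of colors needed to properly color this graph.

This is an even cycle (C_10). Even cycles are bipartite.
Chromatic number = 2.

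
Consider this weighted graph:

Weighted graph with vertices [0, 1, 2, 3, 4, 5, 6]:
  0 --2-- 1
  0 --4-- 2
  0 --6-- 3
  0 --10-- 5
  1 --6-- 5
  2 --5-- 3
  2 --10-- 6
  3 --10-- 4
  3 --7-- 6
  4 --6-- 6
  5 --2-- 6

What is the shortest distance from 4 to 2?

Using Dijkstra's algorithm from vertex 4:
Shortest path: 4 -> 3 -> 2
Total weight: 10 + 5 = 15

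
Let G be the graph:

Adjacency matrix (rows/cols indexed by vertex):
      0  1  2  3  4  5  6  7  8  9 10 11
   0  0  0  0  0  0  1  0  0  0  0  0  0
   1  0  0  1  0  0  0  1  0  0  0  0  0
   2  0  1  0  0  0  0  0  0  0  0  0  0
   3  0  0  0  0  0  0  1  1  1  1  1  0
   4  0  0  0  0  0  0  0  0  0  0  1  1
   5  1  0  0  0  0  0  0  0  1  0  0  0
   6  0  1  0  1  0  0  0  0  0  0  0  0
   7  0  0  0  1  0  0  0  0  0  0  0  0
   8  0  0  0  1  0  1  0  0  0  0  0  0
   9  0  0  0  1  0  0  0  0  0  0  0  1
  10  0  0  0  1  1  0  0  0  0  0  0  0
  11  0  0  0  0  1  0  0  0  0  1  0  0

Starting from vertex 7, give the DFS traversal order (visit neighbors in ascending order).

DFS from vertex 7 (neighbors processed in ascending order):
Visit order: 7, 3, 6, 1, 2, 8, 5, 0, 9, 11, 4, 10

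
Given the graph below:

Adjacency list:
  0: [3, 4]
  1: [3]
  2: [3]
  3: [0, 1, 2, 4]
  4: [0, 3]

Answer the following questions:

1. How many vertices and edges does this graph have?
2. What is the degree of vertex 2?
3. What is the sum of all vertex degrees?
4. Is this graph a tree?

Count: 5 vertices, 5 edges.
Vertex 2 has neighbors [3], degree = 1.
Handshaking lemma: 2 * 5 = 10.
A tree on 5 vertices has 4 edges. This graph has 5 edges (1 extra). Not a tree.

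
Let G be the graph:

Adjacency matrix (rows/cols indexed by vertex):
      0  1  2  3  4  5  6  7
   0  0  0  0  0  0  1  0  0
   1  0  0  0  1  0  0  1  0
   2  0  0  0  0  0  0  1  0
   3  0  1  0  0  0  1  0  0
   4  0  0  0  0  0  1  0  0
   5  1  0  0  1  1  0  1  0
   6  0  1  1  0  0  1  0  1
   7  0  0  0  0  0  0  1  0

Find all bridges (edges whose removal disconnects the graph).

A bridge is an edge whose removal increases the number of connected components.
Bridges found: (0,5), (2,6), (4,5), (6,7)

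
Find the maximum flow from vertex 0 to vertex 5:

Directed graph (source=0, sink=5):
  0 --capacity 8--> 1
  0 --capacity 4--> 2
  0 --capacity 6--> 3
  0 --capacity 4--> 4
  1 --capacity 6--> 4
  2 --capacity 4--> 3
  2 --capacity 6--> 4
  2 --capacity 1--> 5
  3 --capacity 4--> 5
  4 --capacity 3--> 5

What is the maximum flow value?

Computing max flow:
  Flow on (0->1): 3/8
  Flow on (0->2): 1/4
  Flow on (0->3): 4/6
  Flow on (1->4): 3/6
  Flow on (2->5): 1/1
  Flow on (3->5): 4/4
  Flow on (4->5): 3/3
Maximum flow = 8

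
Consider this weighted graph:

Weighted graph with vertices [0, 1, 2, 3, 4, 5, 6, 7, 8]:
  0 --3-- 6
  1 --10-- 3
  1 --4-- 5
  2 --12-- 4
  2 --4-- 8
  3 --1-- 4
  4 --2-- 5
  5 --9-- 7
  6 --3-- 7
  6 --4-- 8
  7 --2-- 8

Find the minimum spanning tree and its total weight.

Applying Kruskal's algorithm (sort edges by weight, add if no cycle):
  Add (3,4) w=1
  Add (4,5) w=2
  Add (7,8) w=2
  Add (0,6) w=3
  Add (6,7) w=3
  Add (1,5) w=4
  Add (2,8) w=4
  Skip (6,8) w=4 (creates cycle)
  Add (5,7) w=9
  Skip (1,3) w=10 (creates cycle)
  Skip (2,4) w=12 (creates cycle)
MST weight = 28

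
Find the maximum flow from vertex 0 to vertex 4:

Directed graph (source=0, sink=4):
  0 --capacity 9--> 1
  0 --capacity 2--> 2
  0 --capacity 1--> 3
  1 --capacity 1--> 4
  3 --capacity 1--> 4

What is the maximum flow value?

Computing max flow:
  Flow on (0->1): 1/9
  Flow on (0->3): 1/1
  Flow on (1->4): 1/1
  Flow on (3->4): 1/1
Maximum flow = 2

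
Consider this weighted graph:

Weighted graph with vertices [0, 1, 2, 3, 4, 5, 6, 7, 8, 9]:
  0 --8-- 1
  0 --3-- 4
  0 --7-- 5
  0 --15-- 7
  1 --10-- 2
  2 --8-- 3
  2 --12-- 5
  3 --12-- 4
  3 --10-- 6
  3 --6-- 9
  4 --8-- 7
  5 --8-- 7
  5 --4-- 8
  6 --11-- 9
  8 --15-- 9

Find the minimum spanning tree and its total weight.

Applying Kruskal's algorithm (sort edges by weight, add if no cycle):
  Add (0,4) w=3
  Add (5,8) w=4
  Add (3,9) w=6
  Add (0,5) w=7
  Add (0,1) w=8
  Add (2,3) w=8
  Add (4,7) w=8
  Skip (5,7) w=8 (creates cycle)
  Add (1,2) w=10
  Add (3,6) w=10
  Skip (6,9) w=11 (creates cycle)
  Skip (2,5) w=12 (creates cycle)
  Skip (3,4) w=12 (creates cycle)
  Skip (0,7) w=15 (creates cycle)
  Skip (8,9) w=15 (creates cycle)
MST weight = 64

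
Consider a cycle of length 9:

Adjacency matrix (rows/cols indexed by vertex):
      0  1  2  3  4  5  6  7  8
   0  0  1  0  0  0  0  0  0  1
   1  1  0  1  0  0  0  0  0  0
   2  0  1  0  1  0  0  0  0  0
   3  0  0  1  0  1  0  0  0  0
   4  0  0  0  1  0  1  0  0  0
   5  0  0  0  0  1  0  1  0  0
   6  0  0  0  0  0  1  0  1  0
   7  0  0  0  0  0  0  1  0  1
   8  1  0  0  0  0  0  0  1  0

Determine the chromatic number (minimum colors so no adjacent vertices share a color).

This is an odd cycle (C_9). Odd cycles are not bipartite (any 2-coloring forces two adjacent vertices to match), and 3 colors suffice.
Chromatic number = 3.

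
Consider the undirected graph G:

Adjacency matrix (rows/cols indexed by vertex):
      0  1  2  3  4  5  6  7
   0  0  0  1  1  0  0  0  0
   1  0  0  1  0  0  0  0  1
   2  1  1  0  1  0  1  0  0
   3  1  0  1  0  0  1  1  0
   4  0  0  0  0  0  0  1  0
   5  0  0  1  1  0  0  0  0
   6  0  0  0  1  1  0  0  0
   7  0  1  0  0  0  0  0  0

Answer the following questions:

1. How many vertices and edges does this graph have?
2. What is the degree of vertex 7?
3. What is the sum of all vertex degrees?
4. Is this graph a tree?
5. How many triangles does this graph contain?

Count: 8 vertices, 9 edges.
Vertex 7 has neighbors [1], degree = 1.
Handshaking lemma: 2 * 9 = 18.
A tree on 8 vertices has 7 edges. This graph has 9 edges (2 extra). Not a tree.
Number of triangles = 2.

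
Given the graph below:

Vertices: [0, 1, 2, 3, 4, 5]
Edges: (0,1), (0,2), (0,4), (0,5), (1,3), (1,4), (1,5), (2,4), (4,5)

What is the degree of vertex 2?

Vertex 2 has neighbors [0, 4], so deg(2) = 2.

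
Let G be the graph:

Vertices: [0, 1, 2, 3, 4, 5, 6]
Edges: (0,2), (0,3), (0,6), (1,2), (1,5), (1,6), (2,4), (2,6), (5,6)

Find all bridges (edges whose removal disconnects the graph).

A bridge is an edge whose removal increases the number of connected components.
Bridges found: (0,3), (2,4)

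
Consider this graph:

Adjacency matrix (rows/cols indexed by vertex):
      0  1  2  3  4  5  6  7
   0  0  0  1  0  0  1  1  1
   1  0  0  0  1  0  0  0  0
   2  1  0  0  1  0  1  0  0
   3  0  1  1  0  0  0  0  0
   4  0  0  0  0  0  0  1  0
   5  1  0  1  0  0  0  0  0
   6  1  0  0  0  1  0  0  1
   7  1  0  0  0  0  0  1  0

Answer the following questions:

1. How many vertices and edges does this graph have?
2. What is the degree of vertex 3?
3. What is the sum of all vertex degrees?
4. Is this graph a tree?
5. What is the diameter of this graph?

Count: 8 vertices, 9 edges.
Vertex 3 has neighbors [1, 2], degree = 2.
Handshaking lemma: 2 * 9 = 18.
A tree on 8 vertices has 7 edges. This graph has 9 edges (2 extra). Not a tree.
Diameter (longest shortest path) = 5.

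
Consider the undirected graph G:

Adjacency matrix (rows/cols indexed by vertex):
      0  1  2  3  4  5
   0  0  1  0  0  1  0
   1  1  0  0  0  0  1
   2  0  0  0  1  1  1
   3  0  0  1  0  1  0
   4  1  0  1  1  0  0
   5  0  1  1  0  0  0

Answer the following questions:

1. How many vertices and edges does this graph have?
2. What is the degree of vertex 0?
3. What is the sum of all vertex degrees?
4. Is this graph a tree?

Count: 6 vertices, 7 edges.
Vertex 0 has neighbors [1, 4], degree = 2.
Handshaking lemma: 2 * 7 = 14.
A tree on 6 vertices has 5 edges. This graph has 7 edges (2 extra). Not a tree.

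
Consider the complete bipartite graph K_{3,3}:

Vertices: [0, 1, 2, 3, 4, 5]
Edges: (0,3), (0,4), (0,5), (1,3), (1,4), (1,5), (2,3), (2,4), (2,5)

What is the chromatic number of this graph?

K_{3,3} is bipartite: vertices split into two independent sets of size 3 and 3.
Color one set 0, the other 1. No adjacent vertices share a color.
Chromatic number = 2.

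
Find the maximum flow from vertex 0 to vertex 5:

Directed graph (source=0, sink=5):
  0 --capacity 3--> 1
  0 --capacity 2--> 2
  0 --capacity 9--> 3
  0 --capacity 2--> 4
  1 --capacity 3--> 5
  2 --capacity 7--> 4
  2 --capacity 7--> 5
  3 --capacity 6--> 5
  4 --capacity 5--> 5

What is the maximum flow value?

Computing max flow:
  Flow on (0->1): 3/3
  Flow on (0->2): 2/2
  Flow on (0->3): 6/9
  Flow on (0->4): 2/2
  Flow on (1->5): 3/3
  Flow on (2->5): 2/7
  Flow on (3->5): 6/6
  Flow on (4->5): 2/5
Maximum flow = 13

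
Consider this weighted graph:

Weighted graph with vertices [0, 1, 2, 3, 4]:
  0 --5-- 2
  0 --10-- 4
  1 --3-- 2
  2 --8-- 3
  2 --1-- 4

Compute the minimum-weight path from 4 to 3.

Using Dijkstra's algorithm from vertex 4:
Shortest path: 4 -> 2 -> 3
Total weight: 1 + 8 = 9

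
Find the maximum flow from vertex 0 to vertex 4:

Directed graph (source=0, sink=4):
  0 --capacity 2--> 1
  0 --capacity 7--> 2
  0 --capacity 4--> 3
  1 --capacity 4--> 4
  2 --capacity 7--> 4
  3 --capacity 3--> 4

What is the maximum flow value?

Computing max flow:
  Flow on (0->1): 2/2
  Flow on (0->2): 7/7
  Flow on (0->3): 3/4
  Flow on (1->4): 2/4
  Flow on (2->4): 7/7
  Flow on (3->4): 3/3
Maximum flow = 12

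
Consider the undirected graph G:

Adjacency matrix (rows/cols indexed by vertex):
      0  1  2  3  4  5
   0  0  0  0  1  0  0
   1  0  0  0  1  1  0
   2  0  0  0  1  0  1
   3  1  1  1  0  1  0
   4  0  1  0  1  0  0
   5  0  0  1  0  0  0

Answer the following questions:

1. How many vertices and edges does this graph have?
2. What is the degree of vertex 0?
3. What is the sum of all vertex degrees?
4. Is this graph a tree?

Count: 6 vertices, 6 edges.
Vertex 0 has neighbors [3], degree = 1.
Handshaking lemma: 2 * 6 = 12.
A tree on 6 vertices has 5 edges. This graph has 6 edges (1 extra). Not a tree.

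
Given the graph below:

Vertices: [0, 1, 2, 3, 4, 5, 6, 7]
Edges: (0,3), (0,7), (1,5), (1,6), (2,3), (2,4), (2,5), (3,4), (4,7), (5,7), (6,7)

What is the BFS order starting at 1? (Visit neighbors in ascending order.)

BFS from vertex 1 (neighbors processed in ascending order):
Visit order: 1, 5, 6, 2, 7, 3, 4, 0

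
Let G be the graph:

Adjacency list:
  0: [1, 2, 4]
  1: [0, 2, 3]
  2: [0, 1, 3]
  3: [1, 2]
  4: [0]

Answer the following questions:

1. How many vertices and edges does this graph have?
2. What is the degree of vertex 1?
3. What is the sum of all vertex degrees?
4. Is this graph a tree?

Count: 5 vertices, 6 edges.
Vertex 1 has neighbors [0, 2, 3], degree = 3.
Handshaking lemma: 2 * 6 = 12.
A tree on 5 vertices has 4 edges. This graph has 6 edges (2 extra). Not a tree.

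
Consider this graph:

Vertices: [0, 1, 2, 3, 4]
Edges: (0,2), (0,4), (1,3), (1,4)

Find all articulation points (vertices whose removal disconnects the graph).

An articulation point is a vertex whose removal disconnects the graph.
Articulation points: [0, 1, 4]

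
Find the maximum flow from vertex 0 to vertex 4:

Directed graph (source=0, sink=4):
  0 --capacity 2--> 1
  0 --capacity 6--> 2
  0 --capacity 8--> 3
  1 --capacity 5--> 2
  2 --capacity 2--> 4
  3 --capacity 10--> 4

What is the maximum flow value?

Computing max flow:
  Flow on (0->2): 2/6
  Flow on (0->3): 8/8
  Flow on (2->4): 2/2
  Flow on (3->4): 8/10
Maximum flow = 10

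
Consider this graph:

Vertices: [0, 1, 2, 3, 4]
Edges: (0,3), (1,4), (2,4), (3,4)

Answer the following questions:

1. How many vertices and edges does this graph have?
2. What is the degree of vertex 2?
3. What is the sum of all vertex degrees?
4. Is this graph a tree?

Count: 5 vertices, 4 edges.
Vertex 2 has neighbors [4], degree = 1.
Handshaking lemma: 2 * 4 = 8.
A graph is a tree iff it is connected and has exactly n-1 edges. This graph is connected (all 5 vertices in one component) and has 5-1 = 4 edges. It is a tree.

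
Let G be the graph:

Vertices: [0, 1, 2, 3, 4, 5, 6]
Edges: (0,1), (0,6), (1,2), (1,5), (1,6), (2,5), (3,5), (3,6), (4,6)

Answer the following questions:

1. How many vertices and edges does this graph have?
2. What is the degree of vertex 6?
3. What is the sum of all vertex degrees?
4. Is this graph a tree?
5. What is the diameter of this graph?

Count: 7 vertices, 9 edges.
Vertex 6 has neighbors [0, 1, 3, 4], degree = 4.
Handshaking lemma: 2 * 9 = 18.
A tree on 7 vertices has 6 edges. This graph has 9 edges (3 extra). Not a tree.
Diameter (longest shortest path) = 3.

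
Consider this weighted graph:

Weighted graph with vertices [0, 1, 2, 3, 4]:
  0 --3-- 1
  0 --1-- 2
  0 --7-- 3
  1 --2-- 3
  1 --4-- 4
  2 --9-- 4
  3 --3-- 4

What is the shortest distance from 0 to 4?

Using Dijkstra's algorithm from vertex 0:
Shortest path: 0 -> 1 -> 4
Total weight: 3 + 4 = 7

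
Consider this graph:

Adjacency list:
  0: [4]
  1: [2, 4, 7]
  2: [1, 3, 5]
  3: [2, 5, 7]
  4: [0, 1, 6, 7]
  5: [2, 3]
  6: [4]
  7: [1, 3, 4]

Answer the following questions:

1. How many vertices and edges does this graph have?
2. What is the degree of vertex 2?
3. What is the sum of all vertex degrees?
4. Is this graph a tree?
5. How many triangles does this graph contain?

Count: 8 vertices, 10 edges.
Vertex 2 has neighbors [1, 3, 5], degree = 3.
Handshaking lemma: 2 * 10 = 20.
A tree on 8 vertices has 7 edges. This graph has 10 edges (3 extra). Not a tree.
Number of triangles = 2.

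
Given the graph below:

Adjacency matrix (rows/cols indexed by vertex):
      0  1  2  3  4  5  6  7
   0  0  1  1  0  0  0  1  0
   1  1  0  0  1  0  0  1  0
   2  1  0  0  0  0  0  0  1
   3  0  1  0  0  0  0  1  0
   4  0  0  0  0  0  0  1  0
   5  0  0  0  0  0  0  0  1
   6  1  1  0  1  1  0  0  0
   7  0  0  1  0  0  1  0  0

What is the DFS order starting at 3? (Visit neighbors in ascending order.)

DFS from vertex 3 (neighbors processed in ascending order):
Visit order: 3, 1, 0, 2, 7, 5, 6, 4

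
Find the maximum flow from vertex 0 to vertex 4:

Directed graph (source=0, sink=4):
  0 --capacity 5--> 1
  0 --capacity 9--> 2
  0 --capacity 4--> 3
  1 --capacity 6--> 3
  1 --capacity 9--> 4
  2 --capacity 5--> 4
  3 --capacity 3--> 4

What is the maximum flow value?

Computing max flow:
  Flow on (0->1): 5/5
  Flow on (0->2): 5/9
  Flow on (0->3): 3/4
  Flow on (1->4): 5/9
  Flow on (2->4): 5/5
  Flow on (3->4): 3/3
Maximum flow = 13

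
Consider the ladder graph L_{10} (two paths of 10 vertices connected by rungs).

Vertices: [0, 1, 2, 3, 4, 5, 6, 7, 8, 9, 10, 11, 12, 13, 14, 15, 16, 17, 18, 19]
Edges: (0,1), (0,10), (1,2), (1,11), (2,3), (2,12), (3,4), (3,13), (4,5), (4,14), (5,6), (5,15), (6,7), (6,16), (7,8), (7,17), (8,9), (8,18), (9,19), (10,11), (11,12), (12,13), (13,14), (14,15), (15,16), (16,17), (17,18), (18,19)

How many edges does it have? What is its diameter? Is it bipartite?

Ladder graph L_{10}: 10 rungs + 2 * (10-1) path edges = 10 + 18 = 28 edges.
Diameter = 10.
Ladder graphs are bipartite (alternating coloring along each path).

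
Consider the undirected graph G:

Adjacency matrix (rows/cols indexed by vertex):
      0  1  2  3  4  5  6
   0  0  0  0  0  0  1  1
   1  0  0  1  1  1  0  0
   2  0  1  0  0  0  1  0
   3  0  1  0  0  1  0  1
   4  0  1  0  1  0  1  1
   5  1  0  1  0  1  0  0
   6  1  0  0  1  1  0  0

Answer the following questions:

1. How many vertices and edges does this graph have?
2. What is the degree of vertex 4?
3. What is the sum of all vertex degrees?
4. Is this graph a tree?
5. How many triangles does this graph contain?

Count: 7 vertices, 10 edges.
Vertex 4 has neighbors [1, 3, 5, 6], degree = 4.
Handshaking lemma: 2 * 10 = 20.
A tree on 7 vertices has 6 edges. This graph has 10 edges (4 extra). Not a tree.
Number of triangles = 2.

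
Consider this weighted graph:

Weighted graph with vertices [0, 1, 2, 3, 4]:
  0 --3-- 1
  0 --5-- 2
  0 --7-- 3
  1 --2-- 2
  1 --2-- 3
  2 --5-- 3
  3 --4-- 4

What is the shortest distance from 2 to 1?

Using Dijkstra's algorithm from vertex 2:
Shortest path: 2 -> 1
Total weight: 2 = 2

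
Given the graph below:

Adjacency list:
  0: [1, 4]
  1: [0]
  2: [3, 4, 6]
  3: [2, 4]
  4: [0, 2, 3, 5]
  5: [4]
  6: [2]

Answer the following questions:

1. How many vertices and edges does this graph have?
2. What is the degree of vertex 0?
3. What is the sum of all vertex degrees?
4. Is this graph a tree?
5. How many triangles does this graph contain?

Count: 7 vertices, 7 edges.
Vertex 0 has neighbors [1, 4], degree = 2.
Handshaking lemma: 2 * 7 = 14.
A tree on 7 vertices has 6 edges. This graph has 7 edges (1 extra). Not a tree.
Number of triangles = 1.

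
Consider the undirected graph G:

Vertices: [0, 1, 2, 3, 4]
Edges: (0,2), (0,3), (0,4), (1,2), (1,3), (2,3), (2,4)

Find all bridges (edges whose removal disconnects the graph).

No bridges found. The graph is 2-edge-connected (no single edge removal disconnects it).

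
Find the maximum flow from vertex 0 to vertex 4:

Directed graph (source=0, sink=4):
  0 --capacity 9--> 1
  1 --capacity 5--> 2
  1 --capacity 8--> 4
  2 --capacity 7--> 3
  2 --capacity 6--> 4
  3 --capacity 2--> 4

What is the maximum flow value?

Computing max flow:
  Flow on (0->1): 9/9
  Flow on (1->2): 1/5
  Flow on (1->4): 8/8
  Flow on (2->4): 1/6
Maximum flow = 9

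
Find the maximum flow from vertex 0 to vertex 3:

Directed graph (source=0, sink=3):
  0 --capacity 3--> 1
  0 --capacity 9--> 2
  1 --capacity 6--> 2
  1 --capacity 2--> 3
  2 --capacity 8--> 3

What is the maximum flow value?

Computing max flow:
  Flow on (0->1): 3/3
  Flow on (0->2): 7/9
  Flow on (1->2): 1/6
  Flow on (1->3): 2/2
  Flow on (2->3): 8/8
Maximum flow = 10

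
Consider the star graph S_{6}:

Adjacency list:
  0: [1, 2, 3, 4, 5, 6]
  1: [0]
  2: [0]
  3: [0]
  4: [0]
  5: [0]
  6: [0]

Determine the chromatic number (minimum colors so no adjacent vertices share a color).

S_{6} has one hub adjacent to 6 leaves; leaves are pairwise non-adjacent.
Color the hub 0 and every leaf 1.
Chromatic number = 2.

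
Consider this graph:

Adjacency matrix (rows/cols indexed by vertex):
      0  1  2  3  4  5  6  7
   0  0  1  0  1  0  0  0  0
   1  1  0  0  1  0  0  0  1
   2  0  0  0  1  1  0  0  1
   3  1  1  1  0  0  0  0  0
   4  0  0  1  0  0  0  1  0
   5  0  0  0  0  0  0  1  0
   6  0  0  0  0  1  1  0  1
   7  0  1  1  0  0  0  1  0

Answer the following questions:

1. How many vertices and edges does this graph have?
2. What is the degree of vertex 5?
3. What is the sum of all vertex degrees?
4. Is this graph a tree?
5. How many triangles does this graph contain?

Count: 8 vertices, 10 edges.
Vertex 5 has neighbors [6], degree = 1.
Handshaking lemma: 2 * 10 = 20.
A tree on 8 vertices has 7 edges. This graph has 10 edges (3 extra). Not a tree.
Number of triangles = 1.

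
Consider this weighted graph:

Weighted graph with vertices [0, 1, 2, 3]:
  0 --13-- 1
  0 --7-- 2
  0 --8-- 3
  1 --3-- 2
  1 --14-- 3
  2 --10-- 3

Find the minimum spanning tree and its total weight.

Applying Kruskal's algorithm (sort edges by weight, add if no cycle):
  Add (1,2) w=3
  Add (0,2) w=7
  Add (0,3) w=8
  Skip (2,3) w=10 (creates cycle)
  Skip (0,1) w=13 (creates cycle)
  Skip (1,3) w=14 (creates cycle)
MST weight = 18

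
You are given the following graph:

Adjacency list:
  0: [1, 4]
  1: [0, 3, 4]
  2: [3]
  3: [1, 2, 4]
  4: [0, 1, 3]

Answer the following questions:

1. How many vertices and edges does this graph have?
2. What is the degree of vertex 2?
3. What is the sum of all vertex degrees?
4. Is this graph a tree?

Count: 5 vertices, 6 edges.
Vertex 2 has neighbors [3], degree = 1.
Handshaking lemma: 2 * 6 = 12.
A tree on 5 vertices has 4 edges. This graph has 6 edges (2 extra). Not a tree.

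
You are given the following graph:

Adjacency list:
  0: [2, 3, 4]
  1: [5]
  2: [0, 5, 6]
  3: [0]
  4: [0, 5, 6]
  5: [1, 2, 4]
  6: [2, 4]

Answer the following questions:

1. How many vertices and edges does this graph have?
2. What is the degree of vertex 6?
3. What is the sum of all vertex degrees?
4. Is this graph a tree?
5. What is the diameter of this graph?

Count: 7 vertices, 8 edges.
Vertex 6 has neighbors [2, 4], degree = 2.
Handshaking lemma: 2 * 8 = 16.
A tree on 7 vertices has 6 edges. This graph has 8 edges (2 extra). Not a tree.
Diameter (longest shortest path) = 4.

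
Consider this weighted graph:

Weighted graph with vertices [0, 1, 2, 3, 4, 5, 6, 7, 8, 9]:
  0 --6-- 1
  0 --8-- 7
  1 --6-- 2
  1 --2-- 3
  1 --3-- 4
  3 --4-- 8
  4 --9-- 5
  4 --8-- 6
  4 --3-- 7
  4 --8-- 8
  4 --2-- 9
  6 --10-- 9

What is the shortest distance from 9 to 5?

Using Dijkstra's algorithm from vertex 9:
Shortest path: 9 -> 4 -> 5
Total weight: 2 + 9 = 11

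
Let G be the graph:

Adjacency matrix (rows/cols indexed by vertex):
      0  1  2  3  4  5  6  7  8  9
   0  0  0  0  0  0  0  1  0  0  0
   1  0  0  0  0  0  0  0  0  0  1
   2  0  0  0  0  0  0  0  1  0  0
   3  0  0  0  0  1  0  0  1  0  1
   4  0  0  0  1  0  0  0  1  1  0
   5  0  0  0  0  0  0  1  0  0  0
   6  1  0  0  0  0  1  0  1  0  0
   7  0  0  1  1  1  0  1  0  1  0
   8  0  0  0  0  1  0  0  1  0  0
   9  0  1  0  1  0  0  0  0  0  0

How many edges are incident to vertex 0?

Vertex 0 has neighbors [6], so deg(0) = 1.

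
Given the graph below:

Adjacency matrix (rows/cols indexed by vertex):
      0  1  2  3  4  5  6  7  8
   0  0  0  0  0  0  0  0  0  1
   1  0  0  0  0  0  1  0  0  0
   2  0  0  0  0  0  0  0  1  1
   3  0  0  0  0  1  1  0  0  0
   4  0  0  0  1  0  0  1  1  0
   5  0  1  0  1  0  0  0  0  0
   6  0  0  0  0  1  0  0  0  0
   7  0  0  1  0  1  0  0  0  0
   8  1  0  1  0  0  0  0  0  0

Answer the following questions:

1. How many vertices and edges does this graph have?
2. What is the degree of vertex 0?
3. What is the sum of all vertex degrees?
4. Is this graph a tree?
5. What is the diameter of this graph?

Count: 9 vertices, 8 edges.
Vertex 0 has neighbors [8], degree = 1.
Handshaking lemma: 2 * 8 = 16.
A graph is a tree iff it is connected and has exactly n-1 edges. This graph is connected (all 9 vertices in one component) and has 9-1 = 8 edges. It is a tree.
Diameter (longest shortest path) = 7.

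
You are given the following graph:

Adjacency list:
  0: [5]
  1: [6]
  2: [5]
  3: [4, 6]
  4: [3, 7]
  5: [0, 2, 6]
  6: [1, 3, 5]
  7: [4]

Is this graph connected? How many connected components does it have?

Checking connectivity: the graph has 1 connected component(s).
All vertices are reachable from each other. The graph IS connected.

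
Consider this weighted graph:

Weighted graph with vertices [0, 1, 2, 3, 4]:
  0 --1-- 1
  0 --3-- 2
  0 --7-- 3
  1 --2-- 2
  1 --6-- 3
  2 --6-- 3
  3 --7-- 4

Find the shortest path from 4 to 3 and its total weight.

Using Dijkstra's algorithm from vertex 4:
Shortest path: 4 -> 3
Total weight: 7 = 7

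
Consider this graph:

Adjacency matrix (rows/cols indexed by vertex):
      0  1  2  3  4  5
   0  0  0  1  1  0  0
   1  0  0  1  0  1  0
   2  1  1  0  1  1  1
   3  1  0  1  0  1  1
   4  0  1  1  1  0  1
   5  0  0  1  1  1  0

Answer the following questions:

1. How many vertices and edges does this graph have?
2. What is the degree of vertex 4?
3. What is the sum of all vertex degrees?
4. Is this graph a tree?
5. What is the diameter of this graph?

Count: 6 vertices, 10 edges.
Vertex 4 has neighbors [1, 2, 3, 5], degree = 4.
Handshaking lemma: 2 * 10 = 20.
A tree on 6 vertices has 5 edges. This graph has 10 edges (5 extra). Not a tree.
Diameter (longest shortest path) = 2.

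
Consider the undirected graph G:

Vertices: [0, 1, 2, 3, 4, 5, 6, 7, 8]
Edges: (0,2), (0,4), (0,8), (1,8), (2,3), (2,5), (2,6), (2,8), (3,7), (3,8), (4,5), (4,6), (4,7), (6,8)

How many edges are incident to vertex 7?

Vertex 7 has neighbors [3, 4], so deg(7) = 2.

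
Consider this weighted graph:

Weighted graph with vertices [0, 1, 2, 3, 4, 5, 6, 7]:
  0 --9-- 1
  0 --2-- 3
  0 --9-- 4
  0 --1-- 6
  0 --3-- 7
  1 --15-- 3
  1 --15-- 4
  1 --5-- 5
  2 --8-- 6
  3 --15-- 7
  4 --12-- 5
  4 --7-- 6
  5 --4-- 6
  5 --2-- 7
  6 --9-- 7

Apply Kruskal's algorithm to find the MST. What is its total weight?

Applying Kruskal's algorithm (sort edges by weight, add if no cycle):
  Add (0,6) w=1
  Add (0,3) w=2
  Add (5,7) w=2
  Add (0,7) w=3
  Skip (5,6) w=4 (creates cycle)
  Add (1,5) w=5
  Add (4,6) w=7
  Add (2,6) w=8
  Skip (0,1) w=9 (creates cycle)
  Skip (0,4) w=9 (creates cycle)
  Skip (6,7) w=9 (creates cycle)
  Skip (4,5) w=12 (creates cycle)
  Skip (1,3) w=15 (creates cycle)
  Skip (1,4) w=15 (creates cycle)
  Skip (3,7) w=15 (creates cycle)
MST weight = 28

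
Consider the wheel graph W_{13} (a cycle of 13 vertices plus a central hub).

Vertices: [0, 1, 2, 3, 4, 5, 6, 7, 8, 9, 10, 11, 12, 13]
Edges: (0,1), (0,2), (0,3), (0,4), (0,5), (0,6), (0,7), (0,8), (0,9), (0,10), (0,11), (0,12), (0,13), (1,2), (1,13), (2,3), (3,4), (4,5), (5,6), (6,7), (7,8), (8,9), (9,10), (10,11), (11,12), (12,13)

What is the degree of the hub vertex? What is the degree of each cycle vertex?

The hub connects to all 13 cycle vertices, so deg(hub) = 13.
Each cycle vertex connects to 2 neighbors on the cycle plus the hub, so deg(cycle vertex) = 3.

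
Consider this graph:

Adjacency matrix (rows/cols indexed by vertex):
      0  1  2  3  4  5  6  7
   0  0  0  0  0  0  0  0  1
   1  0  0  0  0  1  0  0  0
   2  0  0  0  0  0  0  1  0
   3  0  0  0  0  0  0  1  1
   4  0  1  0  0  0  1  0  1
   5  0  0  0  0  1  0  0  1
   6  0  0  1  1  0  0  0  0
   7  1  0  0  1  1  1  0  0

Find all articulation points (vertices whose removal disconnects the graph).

An articulation point is a vertex whose removal disconnects the graph.
Articulation points: [3, 4, 6, 7]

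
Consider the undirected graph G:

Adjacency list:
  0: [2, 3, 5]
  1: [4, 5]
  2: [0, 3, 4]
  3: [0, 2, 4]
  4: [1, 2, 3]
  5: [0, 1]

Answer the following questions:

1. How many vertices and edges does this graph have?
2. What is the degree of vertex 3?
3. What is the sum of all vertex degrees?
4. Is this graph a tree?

Count: 6 vertices, 8 edges.
Vertex 3 has neighbors [0, 2, 4], degree = 3.
Handshaking lemma: 2 * 8 = 16.
A tree on 6 vertices has 5 edges. This graph has 8 edges (3 extra). Not a tree.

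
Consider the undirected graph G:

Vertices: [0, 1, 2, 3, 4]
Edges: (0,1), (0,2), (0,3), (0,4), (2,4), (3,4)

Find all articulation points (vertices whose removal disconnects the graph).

An articulation point is a vertex whose removal disconnects the graph.
Articulation points: [0]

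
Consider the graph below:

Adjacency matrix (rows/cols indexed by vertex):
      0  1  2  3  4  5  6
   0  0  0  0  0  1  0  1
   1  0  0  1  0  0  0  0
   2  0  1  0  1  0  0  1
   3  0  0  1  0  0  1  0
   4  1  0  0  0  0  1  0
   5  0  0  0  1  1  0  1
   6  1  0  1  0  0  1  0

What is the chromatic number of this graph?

The graph has a maximum clique of size 2 (lower bound on chromatic number).
A valid 2-coloring: {0: 0, 1: 1, 2: 0, 3: 1, 4: 1, 5: 0, 6: 1}.
Chromatic number = 2.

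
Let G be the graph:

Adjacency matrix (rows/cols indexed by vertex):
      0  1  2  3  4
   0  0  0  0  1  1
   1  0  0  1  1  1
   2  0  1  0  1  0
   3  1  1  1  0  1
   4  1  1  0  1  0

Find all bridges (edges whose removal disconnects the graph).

No bridges found. The graph is 2-edge-connected (no single edge removal disconnects it).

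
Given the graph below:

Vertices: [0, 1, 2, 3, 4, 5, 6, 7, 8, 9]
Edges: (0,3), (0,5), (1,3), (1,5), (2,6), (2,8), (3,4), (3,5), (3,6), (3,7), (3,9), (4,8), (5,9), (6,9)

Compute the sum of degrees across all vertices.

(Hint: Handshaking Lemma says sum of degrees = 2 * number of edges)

Count edges: 14 edges.
By Handshaking Lemma: sum of degrees = 2 * 14 = 28.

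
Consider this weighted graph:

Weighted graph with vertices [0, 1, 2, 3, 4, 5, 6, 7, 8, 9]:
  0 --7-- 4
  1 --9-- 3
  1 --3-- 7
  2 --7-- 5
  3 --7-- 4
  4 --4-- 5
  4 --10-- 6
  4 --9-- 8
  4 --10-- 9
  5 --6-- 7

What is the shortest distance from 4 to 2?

Using Dijkstra's algorithm from vertex 4:
Shortest path: 4 -> 5 -> 2
Total weight: 4 + 7 = 11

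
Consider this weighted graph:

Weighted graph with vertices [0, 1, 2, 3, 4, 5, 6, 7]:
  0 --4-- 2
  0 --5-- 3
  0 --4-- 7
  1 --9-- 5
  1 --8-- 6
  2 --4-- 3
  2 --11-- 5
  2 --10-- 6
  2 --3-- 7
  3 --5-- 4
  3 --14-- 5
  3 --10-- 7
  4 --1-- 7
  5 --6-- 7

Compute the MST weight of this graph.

Applying Kruskal's algorithm (sort edges by weight, add if no cycle):
  Add (4,7) w=1
  Add (2,7) w=3
  Add (0,7) w=4
  Skip (0,2) w=4 (creates cycle)
  Add (2,3) w=4
  Skip (0,3) w=5 (creates cycle)
  Skip (3,4) w=5 (creates cycle)
  Add (5,7) w=6
  Add (1,6) w=8
  Add (1,5) w=9
  Skip (2,6) w=10 (creates cycle)
  Skip (3,7) w=10 (creates cycle)
  Skip (2,5) w=11 (creates cycle)
  Skip (3,5) w=14 (creates cycle)
MST weight = 35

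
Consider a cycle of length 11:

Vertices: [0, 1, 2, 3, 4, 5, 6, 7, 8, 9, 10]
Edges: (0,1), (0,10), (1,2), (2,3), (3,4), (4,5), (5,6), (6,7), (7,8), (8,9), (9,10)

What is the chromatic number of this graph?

This is an odd cycle (C_11). Odd cycles are not bipartite (any 2-coloring forces two adjacent vertices to match), and 3 colors suffice.
Chromatic number = 3.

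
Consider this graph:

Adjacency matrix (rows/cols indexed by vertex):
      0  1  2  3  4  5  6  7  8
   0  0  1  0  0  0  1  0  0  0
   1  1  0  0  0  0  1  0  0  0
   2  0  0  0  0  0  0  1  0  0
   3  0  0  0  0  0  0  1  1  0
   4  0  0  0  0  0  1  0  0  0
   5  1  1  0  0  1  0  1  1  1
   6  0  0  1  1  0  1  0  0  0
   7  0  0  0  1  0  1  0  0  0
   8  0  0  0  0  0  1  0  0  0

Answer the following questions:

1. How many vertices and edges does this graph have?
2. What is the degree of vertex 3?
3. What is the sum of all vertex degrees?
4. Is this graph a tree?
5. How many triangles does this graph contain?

Count: 9 vertices, 10 edges.
Vertex 3 has neighbors [6, 7], degree = 2.
Handshaking lemma: 2 * 10 = 20.
A tree on 9 vertices has 8 edges. This graph has 10 edges (2 extra). Not a tree.
Number of triangles = 1.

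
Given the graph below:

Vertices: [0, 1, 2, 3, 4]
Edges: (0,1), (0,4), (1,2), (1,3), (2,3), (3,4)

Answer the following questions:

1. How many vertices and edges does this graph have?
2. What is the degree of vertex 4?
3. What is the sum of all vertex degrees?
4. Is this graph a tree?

Count: 5 vertices, 6 edges.
Vertex 4 has neighbors [0, 3], degree = 2.
Handshaking lemma: 2 * 6 = 12.
A tree on 5 vertices has 4 edges. This graph has 6 edges (2 extra). Not a tree.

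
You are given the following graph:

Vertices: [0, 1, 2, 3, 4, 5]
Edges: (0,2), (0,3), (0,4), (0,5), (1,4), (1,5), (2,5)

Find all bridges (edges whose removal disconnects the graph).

A bridge is an edge whose removal increases the number of connected components.
Bridges found: (0,3)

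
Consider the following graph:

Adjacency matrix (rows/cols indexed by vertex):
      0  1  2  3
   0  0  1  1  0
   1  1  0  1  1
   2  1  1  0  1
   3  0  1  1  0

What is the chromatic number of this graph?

The graph has a maximum clique of size 3 (lower bound on chromatic number).
A valid 3-coloring: {0: 2, 1: 0, 2: 1, 3: 2}.
Chromatic number = 3.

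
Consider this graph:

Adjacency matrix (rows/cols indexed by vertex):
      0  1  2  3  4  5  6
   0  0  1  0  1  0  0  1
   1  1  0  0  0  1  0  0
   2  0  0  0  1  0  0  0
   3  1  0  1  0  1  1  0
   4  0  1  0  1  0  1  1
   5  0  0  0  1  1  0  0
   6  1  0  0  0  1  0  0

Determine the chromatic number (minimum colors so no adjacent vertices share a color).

The graph has a maximum clique of size 3 (lower bound on chromatic number).
A valid 3-coloring: {0: 1, 1: 0, 2: 1, 3: 0, 4: 1, 5: 2, 6: 0}.
Chromatic number = 3.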